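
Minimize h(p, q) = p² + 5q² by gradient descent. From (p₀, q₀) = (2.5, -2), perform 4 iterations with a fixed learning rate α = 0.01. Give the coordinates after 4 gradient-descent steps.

∇h = (2p, 10q)
Step 1: at (2.5, -2), ∇h = (5, -20) → (2.5, -2) − 0.01·(5, -20) = (2.45, -1.8)
Step 2: at (2.45, -1.8), ∇h = (4.9, -18) → (2.45, -1.8) − 0.01·(4.9, -18) = (2.401, -1.62)
Step 3: at (2.401, -1.62), ∇h = (4.802, -16.2) → (2.401, -1.62) − 0.01·(4.802, -16.2) = (2.35298, -1.458)
Step 4: at (2.35298, -1.458), ∇h = (4.70596, -14.58) → (2.35298, -1.458) − 0.01·(4.70596, -14.58) = (2.3059204, -1.3122)

(2.3059204, -1.3122)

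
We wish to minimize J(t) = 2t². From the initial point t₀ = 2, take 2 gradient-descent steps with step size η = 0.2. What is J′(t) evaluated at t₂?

J′(t) = 4t
Step 1: J′(2) = 8; t₁ = 2 − 0.2·8 = 0.4
Step 2: J′(0.4) = 1.6; t₂ = 0.4 − 0.2·1.6 = 0.08
J′(t) at (0.08) = 0.32

0.32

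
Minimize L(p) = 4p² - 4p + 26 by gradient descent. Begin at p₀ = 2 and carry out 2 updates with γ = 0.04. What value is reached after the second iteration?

1.1936

L′(p) = 8p - 4
Step 1: L′(2) = 12; p₁ = 2 − 0.04·12 = 1.52
Step 2: L′(1.52) = 8.16; p₂ = 1.52 − 0.04·8.16 = 1.1936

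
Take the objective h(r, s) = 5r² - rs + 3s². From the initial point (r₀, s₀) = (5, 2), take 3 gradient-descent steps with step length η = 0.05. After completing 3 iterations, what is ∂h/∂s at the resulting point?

∇h = (10r - s, -r + 6s)
Step 1: at (5, 2), ∇h = (48, 7) → (5, 2) − 0.05·(48, 7) = (2.6, 1.65)
Step 2: at (2.6, 1.65), ∇h = (24.35, 7.3) → (2.6, 1.65) − 0.05·(24.35, 7.3) = (1.3825, 1.285)
Step 3: at (1.3825, 1.285), ∇h = (12.54, 6.3275) → (1.3825, 1.285) − 0.05·(12.54, 6.3275) = (0.7555, 0.968625)
∂h/∂s at (0.7555, 0.968625) = 5.05625

5.05625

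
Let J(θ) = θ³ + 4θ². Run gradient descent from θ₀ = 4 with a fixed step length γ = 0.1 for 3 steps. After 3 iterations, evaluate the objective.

-723.555581952

J′(θ) = 3θ² + 8θ
θ₁ = 4 − 0.1·80 = -4
θ₂ = -4 − 0.1·16 = -5.6
θ₃ = -5.6 − 0.1·49.28 = -10.528
J(-10.528) = -723.555581952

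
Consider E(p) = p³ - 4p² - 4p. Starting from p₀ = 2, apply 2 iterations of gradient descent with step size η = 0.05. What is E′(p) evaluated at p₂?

E′(p) = 3p² - 8p - 4
Step 1: E′(2) = -8; p₁ = 2 − 0.05·(-8) = 2.4
Step 2: E′(2.4) = -5.92; p₂ = 2.4 − 0.05·(-5.92) = 2.696
E′(p) at (2.696) = -3.762752

-3.762752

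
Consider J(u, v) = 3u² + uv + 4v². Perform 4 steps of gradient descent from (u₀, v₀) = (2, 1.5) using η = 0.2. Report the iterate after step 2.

(0.4, 0.92)

∇J = (6u + v, u + 8v)
Step 1: at (2, 1.5), ∇J = (13.5, 14) → (2, 1.5) − 0.2·(13.5, 14) = (-0.7, -1.3)
Step 2: at (-0.7, -1.3), ∇J = (-5.5, -11.1) → (-0.7, -1.3) − 0.2·(-5.5, -11.1) = (0.4, 0.92)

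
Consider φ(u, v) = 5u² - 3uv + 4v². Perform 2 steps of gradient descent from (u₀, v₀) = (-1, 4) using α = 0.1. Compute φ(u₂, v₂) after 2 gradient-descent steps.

0.7519

∇φ = (10u - 3v, -3u + 8v)
Step 1: at (-1, 4), ∇φ = (-22, 35) → (-1, 4) − 0.1·(-22, 35) = (1.2, 0.5)
Step 2: at (1.2, 0.5), ∇φ = (10.5, 0.4) → (1.2, 0.5) − 0.1·(10.5, 0.4) = (0.15, 0.46)
φ(0.15, 0.46) = 0.7519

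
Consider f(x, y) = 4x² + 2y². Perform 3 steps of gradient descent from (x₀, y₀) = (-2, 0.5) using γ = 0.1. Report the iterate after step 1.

∇f = (8x, 4y)
(x₁, y₁) = (-2, 0.5) − 0.1·(-16, 2) = (-0.4, 0.3)

(-0.4, 0.3)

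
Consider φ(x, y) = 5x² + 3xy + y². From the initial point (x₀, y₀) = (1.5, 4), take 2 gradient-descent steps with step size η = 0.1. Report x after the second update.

-0.825

∇φ = (10x + 3y, 3x + 2y)
Step 1: at (1.5, 4), ∇φ = (27, 12.5) → (1.5, 4) − 0.1·(27, 12.5) = (-1.2, 2.75)
Step 2: at (-1.2, 2.75), ∇φ = (-3.75, 1.9) → (-1.2, 2.75) − 0.1·(-3.75, 1.9) = (-0.825, 2.56)
x = -0.825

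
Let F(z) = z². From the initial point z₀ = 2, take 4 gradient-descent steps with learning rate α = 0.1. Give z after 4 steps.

F′(z) = 2z
Step 1: F′(2) = 4; z₁ = 2 − 0.1·4 = 1.6
Step 2: F′(1.6) = 3.2; z₂ = 1.6 − 0.1·3.2 = 1.28
Step 3: F′(1.28) = 2.56; z₃ = 1.28 − 0.1·2.56 = 1.024
Step 4: F′(1.024) = 2.048; z₄ = 1.024 − 0.1·2.048 = 0.8192

0.8192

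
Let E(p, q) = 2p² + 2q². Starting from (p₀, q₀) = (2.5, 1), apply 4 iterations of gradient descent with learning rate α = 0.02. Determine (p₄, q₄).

(1.7909824, 0.71639296)

∇E = (4p, 4q)
(p₁, q₁) = (2.5, 1) − 0.02·(10, 4) = (2.3, 0.92)
(p₂, q₂) = (2.3, 0.92) − 0.02·(9.2, 3.68) = (2.116, 0.8464)
(p₃, q₃) = (2.116, 0.8464) − 0.02·(8.464, 3.3856) = (1.94672, 0.778688)
(p₄, q₄) = (1.94672, 0.778688) − 0.02·(7.78688, 3.114752) = (1.7909824, 0.71639296)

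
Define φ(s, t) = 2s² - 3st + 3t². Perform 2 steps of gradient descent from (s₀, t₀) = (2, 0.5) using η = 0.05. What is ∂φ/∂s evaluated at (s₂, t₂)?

3.63125

∇φ = (4s - 3t, -3s + 6t)
Step 1: at (2, 0.5), ∇φ = (6.5, -3) → (2, 0.5) − 0.05·(6.5, -3) = (1.675, 0.65)
Step 2: at (1.675, 0.65), ∇φ = (4.75, -1.125) → (1.675, 0.65) − 0.05·(4.75, -1.125) = (1.4375, 0.70625)
∂φ/∂s at (1.4375, 0.70625) = 3.63125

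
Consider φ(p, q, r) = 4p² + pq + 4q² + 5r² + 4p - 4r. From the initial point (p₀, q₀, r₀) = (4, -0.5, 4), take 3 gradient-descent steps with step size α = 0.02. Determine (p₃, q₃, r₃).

(2.19234, -0.461944, 2.2432)

∇φ = (8p + q + 4, p + 8q, 10r - 4)
(p₁, q₁, r₁) = (4, -0.5, 4) − 0.02·(35.5, 0, 36) = (3.29, -0.5, 3.28)
(p₂, q₂, r₂) = (3.29, -0.5, 3.28) − 0.02·(29.82, -0.71, 28.8) = (2.6936, -0.4858, 2.704)
(p₃, q₃, r₃) = (2.6936, -0.4858, 2.704) − 0.02·(25.063, -1.1928, 23.04) = (2.19234, -0.461944, 2.2432)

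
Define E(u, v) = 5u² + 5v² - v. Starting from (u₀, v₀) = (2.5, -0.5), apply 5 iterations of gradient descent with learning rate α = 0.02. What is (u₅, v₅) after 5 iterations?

∇E = (10u, 10v - 1)
Step 1: at (2.5, -0.5), ∇E = (25, -6) → (2.5, -0.5) − 0.02·(25, -6) = (2, -0.38)
Step 2: at (2, -0.38), ∇E = (20, -4.8) → (2, -0.38) − 0.02·(20, -4.8) = (1.6, -0.284)
Step 3: at (1.6, -0.284), ∇E = (16, -3.84) → (1.6, -0.284) − 0.02·(16, -3.84) = (1.28, -0.2072)
Step 4: at (1.28, -0.2072), ∇E = (12.8, -3.072) → (1.28, -0.2072) − 0.02·(12.8, -3.072) = (1.024, -0.14576)
Step 5: at (1.024, -0.14576), ∇E = (10.24, -2.4576) → (1.024, -0.14576) − 0.02·(10.24, -2.4576) = (0.8192, -0.096608)

(0.8192, -0.096608)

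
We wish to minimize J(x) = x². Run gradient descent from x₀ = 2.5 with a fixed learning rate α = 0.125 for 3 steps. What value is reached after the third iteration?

J′(x) = 2x
x₁ = 2.5 − 0.125·5 = 1.875
x₂ = 1.875 − 0.125·3.75 = 1.40625
x₃ = 1.40625 − 0.125·2.8125 = 1.0546875

1.0546875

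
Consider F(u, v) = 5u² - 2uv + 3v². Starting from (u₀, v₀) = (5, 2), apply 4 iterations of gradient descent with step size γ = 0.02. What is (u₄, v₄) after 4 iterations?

∇F = (10u - 2v, -2u + 6v)
(u₁, v₁) = (5, 2) − 0.02·(46, 2) = (4.08, 1.96)
(u₂, v₂) = (4.08, 1.96) − 0.02·(36.88, 3.6) = (3.3424, 1.888)
(u₃, v₃) = (3.3424, 1.888) − 0.02·(29.648, 4.6432) = (2.74944, 1.795136)
(u₄, v₄) = (2.74944, 1.795136) − 0.02·(23.904128, 5.271936) = (2.27135744, 1.68969728)

(2.27135744, 1.68969728)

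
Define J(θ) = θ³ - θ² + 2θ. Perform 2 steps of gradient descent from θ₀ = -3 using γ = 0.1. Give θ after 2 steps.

-20.675

J′(θ) = 3θ² - 2θ + 2
θ₁ = -3 − 0.1·35 = -6.5
θ₂ = -6.5 − 0.1·141.75 = -20.675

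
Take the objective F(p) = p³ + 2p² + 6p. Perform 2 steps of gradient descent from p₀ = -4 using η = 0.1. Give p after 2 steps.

F′(p) = 3p² + 4p + 6
p₁ = -4 − 0.1·38 = -7.8
p₂ = -7.8 − 0.1·157.32 = -23.532

-23.532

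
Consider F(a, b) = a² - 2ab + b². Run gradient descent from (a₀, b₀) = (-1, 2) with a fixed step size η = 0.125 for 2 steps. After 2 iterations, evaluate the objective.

∇F = (2a - 2b, -2a + 2b)
Step 1: at (-1, 2), ∇F = (-6, 6) → (-1, 2) − 0.125·(-6, 6) = (-0.25, 1.25)
Step 2: at (-0.25, 1.25), ∇F = (-3, 3) → (-0.25, 1.25) − 0.125·(-3, 3) = (0.125, 0.875)
F(0.125, 0.875) = 0.5625

0.5625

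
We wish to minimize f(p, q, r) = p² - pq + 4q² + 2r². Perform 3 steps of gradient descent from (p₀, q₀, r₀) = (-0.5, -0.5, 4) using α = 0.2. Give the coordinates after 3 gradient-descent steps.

(-0.16, 0.08, 0.032)

∇f = (2p - q, -p + 8q, 4r)
Step 1: at (-0.5, -0.5, 4), ∇f = (-0.5, -3.5, 16) → (-0.5, -0.5, 4) − 0.2·(-0.5, -3.5, 16) = (-0.4, 0.2, 0.8)
Step 2: at (-0.4, 0.2, 0.8), ∇f = (-1, 2, 3.2) → (-0.4, 0.2, 0.8) − 0.2·(-1, 2, 3.2) = (-0.2, -0.2, 0.16)
Step 3: at (-0.2, -0.2, 0.16), ∇f = (-0.2, -1.4, 0.64) → (-0.2, -0.2, 0.16) − 0.2·(-0.2, -1.4, 0.64) = (-0.16, 0.08, 0.032)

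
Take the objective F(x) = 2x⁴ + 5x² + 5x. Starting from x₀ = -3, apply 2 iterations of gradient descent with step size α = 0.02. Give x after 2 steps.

0.39142912

F′(x) = 8x³ + 10x + 5
x₁ = -3 − 0.02·(-241) = 1.82
x₂ = 1.82 − 0.02·71.428544 = 0.39142912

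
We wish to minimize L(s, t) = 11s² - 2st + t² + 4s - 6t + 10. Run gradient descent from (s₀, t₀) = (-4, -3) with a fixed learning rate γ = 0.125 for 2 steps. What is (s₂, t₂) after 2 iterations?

∇L = (22s - 2t + 4, -2s + 2t - 6)
(s₁, t₁) = (-4, -3) − 0.125·(-78, -4) = (5.75, -2.5)
(s₂, t₂) = (5.75, -2.5) − 0.125·(135.5, -22.5) = (-11.1875, 0.3125)

(-11.1875, 0.3125)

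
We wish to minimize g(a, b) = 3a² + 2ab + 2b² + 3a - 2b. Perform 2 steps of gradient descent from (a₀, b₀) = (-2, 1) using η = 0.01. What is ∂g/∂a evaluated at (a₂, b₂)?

-6.112

∇g = (6a + 2b + 3, 2a + 4b - 2)
(a₁, b₁) = (-2, 1) − 0.01·(-7, -2) = (-1.93, 1.02)
(a₂, b₂) = (-1.93, 1.02) − 0.01·(-6.54, -1.78) = (-1.8646, 1.0378)
∂g/∂a at (-1.8646, 1.0378) = -6.112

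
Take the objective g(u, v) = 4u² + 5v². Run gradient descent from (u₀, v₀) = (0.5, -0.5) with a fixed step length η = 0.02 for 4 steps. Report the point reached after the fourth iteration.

∇g = (8u, 10v)
Step 1: at (0.5, -0.5), ∇g = (4, -5) → (0.5, -0.5) − 0.02·(4, -5) = (0.42, -0.4)
Step 2: at (0.42, -0.4), ∇g = (3.36, -4) → (0.42, -0.4) − 0.02·(3.36, -4) = (0.3528, -0.32)
Step 3: at (0.3528, -0.32), ∇g = (2.8224, -3.2) → (0.3528, -0.32) − 0.02·(2.8224, -3.2) = (0.296352, -0.256)
Step 4: at (0.296352, -0.256), ∇g = (2.370816, -2.56) → (0.296352, -0.256) − 0.02·(2.370816, -2.56) = (0.24893568, -0.2048)

(0.24893568, -0.2048)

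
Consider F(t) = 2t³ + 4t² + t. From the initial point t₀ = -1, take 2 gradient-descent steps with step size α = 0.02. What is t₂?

F′(t) = 6t² + 8t + 1
t₁ = -1 − 0.02·(-1) = -0.98
t₂ = -0.98 − 0.02·(-1.0776) = -0.958448

-0.958448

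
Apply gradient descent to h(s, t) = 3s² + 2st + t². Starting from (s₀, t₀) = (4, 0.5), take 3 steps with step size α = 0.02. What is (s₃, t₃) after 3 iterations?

∇h = (6s + 2t, 2s + 2t)
(s₁, t₁) = (4, 0.5) − 0.02·(25, 9) = (3.5, 0.32)
(s₂, t₂) = (3.5, 0.32) − 0.02·(21.64, 7.64) = (3.0672, 0.1672)
(s₃, t₃) = (3.0672, 0.1672) − 0.02·(18.7376, 6.4688) = (2.692448, 0.037824)

(2.692448, 0.037824)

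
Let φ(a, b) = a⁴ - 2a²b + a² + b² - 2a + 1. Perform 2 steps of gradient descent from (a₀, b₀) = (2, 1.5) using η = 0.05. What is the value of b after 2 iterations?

∇φ = (4a³ - 4ab + 2a - 2, -2a² + 2b)
Step 1: at (2, 1.5), ∇φ = (22, -5) → (2, 1.5) − 0.05·(22, -5) = (0.9, 1.75)
Step 2: at (0.9, 1.75), ∇φ = (-3.584, 1.88) → (0.9, 1.75) − 0.05·(-3.584, 1.88) = (1.0792, 1.656)
b = 1.656

1.656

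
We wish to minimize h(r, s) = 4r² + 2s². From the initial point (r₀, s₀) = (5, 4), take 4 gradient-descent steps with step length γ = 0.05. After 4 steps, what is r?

0.648

∇h = (8r, 4s)
Step 1: at (5, 4), ∇h = (40, 16) → (5, 4) − 0.05·(40, 16) = (3, 3.2)
Step 2: at (3, 3.2), ∇h = (24, 12.8) → (3, 3.2) − 0.05·(24, 12.8) = (1.8, 2.56)
Step 3: at (1.8, 2.56), ∇h = (14.4, 10.24) → (1.8, 2.56) − 0.05·(14.4, 10.24) = (1.08, 2.048)
Step 4: at (1.08, 2.048), ∇h = (8.64, 8.192) → (1.08, 2.048) − 0.05·(8.64, 8.192) = (0.648, 1.6384)
r = 0.648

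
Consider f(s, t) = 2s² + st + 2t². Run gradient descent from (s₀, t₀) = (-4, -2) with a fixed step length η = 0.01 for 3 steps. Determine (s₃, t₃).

∇f = (4s + t, s + 4t)
Step 1: at (-4, -2), ∇f = (-18, -12) → (-4, -2) − 0.01·(-18, -12) = (-3.82, -1.88)
Step 2: at (-3.82, -1.88), ∇f = (-17.16, -11.34) → (-3.82, -1.88) − 0.01·(-17.16, -11.34) = (-3.6484, -1.7666)
Step 3: at (-3.6484, -1.7666), ∇f = (-16.3602, -10.7148) → (-3.6484, -1.7666) − 0.01·(-16.3602, -10.7148) = (-3.484798, -1.659452)

(-3.484798, -1.659452)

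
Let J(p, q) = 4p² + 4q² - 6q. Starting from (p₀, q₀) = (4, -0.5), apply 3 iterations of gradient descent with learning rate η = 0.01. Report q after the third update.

∇J = (8p, 8q - 6)
Step 1: at (4, -0.5), ∇J = (32, -10) → (4, -0.5) − 0.01·(32, -10) = (3.68, -0.4)
Step 2: at (3.68, -0.4), ∇J = (29.44, -9.2) → (3.68, -0.4) − 0.01·(29.44, -9.2) = (3.3856, -0.308)
Step 3: at (3.3856, -0.308), ∇J = (27.0848, -8.464) → (3.3856, -0.308) − 0.01·(27.0848, -8.464) = (3.114752, -0.22336)
q = -0.22336

-0.22336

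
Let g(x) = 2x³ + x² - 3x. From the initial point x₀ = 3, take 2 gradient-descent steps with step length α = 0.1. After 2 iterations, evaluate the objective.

g′(x) = 6x² + 2x - 3
x₁ = 3 − 0.1·57 = -2.7
x₂ = -2.7 − 0.1·35.34 = -6.234
g(-6.234) = -426.976085808

-426.976085808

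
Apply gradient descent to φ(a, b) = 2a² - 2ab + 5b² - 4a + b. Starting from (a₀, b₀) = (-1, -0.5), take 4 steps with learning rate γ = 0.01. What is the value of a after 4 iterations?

-0.73406712

∇φ = (4a - 2b - 4, -2a + 10b + 1)
Step 1: at (-1, -0.5), ∇φ = (-7, -2) → (-1, -0.5) − 0.01·(-7, -2) = (-0.93, -0.48)
Step 2: at (-0.93, -0.48), ∇φ = (-6.76, -1.94) → (-0.93, -0.48) − 0.01·(-6.76, -1.94) = (-0.8624, -0.4606)
Step 3: at (-0.8624, -0.4606), ∇φ = (-6.5284, -1.8812) → (-0.8624, -0.4606) − 0.01·(-6.5284, -1.8812) = (-0.797116, -0.441788)
Step 4: at (-0.797116, -0.441788), ∇φ = (-6.304888, -1.823648) → (-0.797116, -0.441788) − 0.01·(-6.304888, -1.823648) = (-0.73406712, -0.42355152)
a = -0.73406712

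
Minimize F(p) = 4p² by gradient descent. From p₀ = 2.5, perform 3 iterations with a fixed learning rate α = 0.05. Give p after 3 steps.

F′(p) = 8p
Step 1: F′(2.5) = 20; p₁ = 2.5 − 0.05·20 = 1.5
Step 2: F′(1.5) = 12; p₂ = 1.5 − 0.05·12 = 0.9
Step 3: F′(0.9) = 7.2; p₃ = 0.9 − 0.05·7.2 = 0.54

0.54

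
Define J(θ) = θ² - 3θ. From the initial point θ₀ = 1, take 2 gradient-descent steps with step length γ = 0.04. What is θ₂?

J′(θ) = 2θ - 3
Step 1: J′(1) = -1; θ₁ = 1 − 0.04·(-1) = 1.04
Step 2: J′(1.04) = -0.92; θ₂ = 1.04 − 0.04·(-0.92) = 1.0768

1.0768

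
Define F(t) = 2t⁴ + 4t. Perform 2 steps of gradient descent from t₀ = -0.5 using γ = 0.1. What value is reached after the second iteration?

-0.7904

F′(t) = 8t³ + 4
Step 1: F′(-0.5) = 3; t₁ = -0.5 − 0.1·3 = -0.8
Step 2: F′(-0.8) = -0.096; t₂ = -0.8 − 0.1·(-0.096) = -0.7904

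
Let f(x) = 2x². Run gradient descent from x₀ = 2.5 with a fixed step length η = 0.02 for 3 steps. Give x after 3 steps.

1.94672

f′(x) = 4x
Step 1: f′(2.5) = 10; x₁ = 2.5 − 0.02·10 = 2.3
Step 2: f′(2.3) = 9.2; x₂ = 2.3 − 0.02·9.2 = 2.116
Step 3: f′(2.116) = 8.464; x₃ = 2.116 − 0.02·8.464 = 1.94672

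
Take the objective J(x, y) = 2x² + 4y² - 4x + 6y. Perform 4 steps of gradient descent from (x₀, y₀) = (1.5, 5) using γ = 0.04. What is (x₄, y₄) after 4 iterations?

(1.24893568, 0.47942912)

∇J = (4x - 4, 8y + 6)
Step 1: at (1.5, 5), ∇J = (2, 46) → (1.5, 5) − 0.04·(2, 46) = (1.42, 3.16)
Step 2: at (1.42, 3.16), ∇J = (1.68, 31.28) → (1.42, 3.16) − 0.04·(1.68, 31.28) = (1.3528, 1.9088)
Step 3: at (1.3528, 1.9088), ∇J = (1.4112, 21.2704) → (1.3528, 1.9088) − 0.04·(1.4112, 21.2704) = (1.296352, 1.057984)
Step 4: at (1.296352, 1.057984), ∇J = (1.185408, 14.463872) → (1.296352, 1.057984) − 0.04·(1.185408, 14.463872) = (1.24893568, 0.47942912)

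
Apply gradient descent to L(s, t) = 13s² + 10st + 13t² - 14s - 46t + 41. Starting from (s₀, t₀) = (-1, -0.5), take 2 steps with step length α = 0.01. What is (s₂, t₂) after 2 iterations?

∇L = (26s + 10t - 14, 10s + 26t - 46)
Step 1: at (-1, -0.5), ∇L = (-45, -69) → (-1, -0.5) − 0.01·(-45, -69) = (-0.55, 0.19)
Step 2: at (-0.55, 0.19), ∇L = (-26.4, -46.56) → (-0.55, 0.19) − 0.01·(-26.4, -46.56) = (-0.286, 0.6556)

(-0.286, 0.6556)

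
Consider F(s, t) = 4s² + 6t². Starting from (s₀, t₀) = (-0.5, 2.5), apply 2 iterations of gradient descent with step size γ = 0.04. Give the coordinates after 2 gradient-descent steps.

∇F = (8s, 12t)
Step 1: at (-0.5, 2.5), ∇F = (-4, 30) → (-0.5, 2.5) − 0.04·(-4, 30) = (-0.34, 1.3)
Step 2: at (-0.34, 1.3), ∇F = (-2.72, 15.6) → (-0.34, 1.3) − 0.04·(-2.72, 15.6) = (-0.2312, 0.676)

(-0.2312, 0.676)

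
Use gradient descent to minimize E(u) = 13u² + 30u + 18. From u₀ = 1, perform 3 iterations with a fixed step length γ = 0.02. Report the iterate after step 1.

-0.12

E′(u) = 26u + 30
Step 1: E′(1) = 56; u₁ = 1 − 0.02·56 = -0.12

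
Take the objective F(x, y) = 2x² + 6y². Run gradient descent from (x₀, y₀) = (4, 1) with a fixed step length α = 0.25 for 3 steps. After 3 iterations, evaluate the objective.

384

∇F = (4x, 12y)
(x₁, y₁) = (4, 1) − 0.25·(16, 12) = (0, -2)
(x₂, y₂) = (0, -2) − 0.25·(0, -24) = (0, 4)
(x₃, y₃) = (0, 4) − 0.25·(0, 48) = (0, -8)
F(0, -8) = 384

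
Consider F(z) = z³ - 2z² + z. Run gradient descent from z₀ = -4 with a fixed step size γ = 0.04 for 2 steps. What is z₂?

-12.9232

F′(z) = 3z² - 4z + 1
Step 1: F′(-4) = 65; z₁ = -4 − 0.04·65 = -6.6
Step 2: F′(-6.6) = 158.08; z₂ = -6.6 − 0.04·158.08 = -12.9232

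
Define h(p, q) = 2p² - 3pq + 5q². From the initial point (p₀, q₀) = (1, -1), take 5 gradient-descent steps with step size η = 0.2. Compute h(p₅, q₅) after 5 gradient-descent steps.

88.3248726016

∇h = (4p - 3q, -3p + 10q)
(p₁, q₁) = (1, -1) − 0.2·(7, -13) = (-0.4, 1.6)
(p₂, q₂) = (-0.4, 1.6) − 0.2·(-6.4, 17.2) = (0.88, -1.84)
(p₃, q₃) = (0.88, -1.84) − 0.2·(9.04, -21.04) = (-0.928, 2.368)
(p₄, q₄) = (-0.928, 2.368) − 0.2·(-10.816, 26.464) = (1.2352, -2.9248)
(p₅, q₅) = (1.2352, -2.9248) − 0.2·(13.7152, -32.9536) = (-1.50784, 3.66592)
h(-1.50784, 3.66592) = 88.3248726016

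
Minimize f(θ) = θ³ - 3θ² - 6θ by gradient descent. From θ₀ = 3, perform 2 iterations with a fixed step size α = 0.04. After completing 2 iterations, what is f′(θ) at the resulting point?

f′(θ) = 3θ² - 6θ - 6
Step 1: f′(3) = 3; θ₁ = 3 − 0.04·3 = 2.88
Step 2: f′(2.88) = 1.6032; θ₂ = 2.88 − 0.04·1.6032 = 2.815872
f′(θ) at (2.815872) = 0.892173361152

0.892173361152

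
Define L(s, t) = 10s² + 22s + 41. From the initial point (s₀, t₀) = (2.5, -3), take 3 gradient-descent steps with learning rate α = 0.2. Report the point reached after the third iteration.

(-98.3, -3)

∇L = (20s + 22, 0)
(s₁, t₁) = (2.5, -3) − 0.2·(72, 0) = (-11.9, -3)
(s₂, t₂) = (-11.9, -3) − 0.2·(-216, 0) = (31.3, -3)
(s₃, t₃) = (31.3, -3) − 0.2·(648, 0) = (-98.3, -3)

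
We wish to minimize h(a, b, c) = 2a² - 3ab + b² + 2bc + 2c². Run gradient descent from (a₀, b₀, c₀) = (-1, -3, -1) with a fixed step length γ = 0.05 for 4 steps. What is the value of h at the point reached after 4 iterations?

∇h = (4a - 3b, -3a + 2b + 2c, 2b + 4c)
(a₁, b₁, c₁) = (-1, -3, -1) − 0.05·(5, -5, -10) = (-1.25, -2.75, -0.5)
(a₂, b₂, c₂) = (-1.25, -2.75, -0.5) − 0.05·(3.25, -2.75, -7.5) = (-1.4125, -2.6125, -0.125)
(a₃, b₃, c₃) = (-1.4125, -2.6125, -0.125) − 0.05·(2.1875, -1.2375, -5.725) = (-1.521875, -2.550625, 0.16125)
(a₄, b₄, c₄) = (-1.521875, -2.550625, 0.16125) − 0.05·(1.564375, -0.213125, -4.45625) = (-1.60009375, -2.53996875, 0.3840625)
h(-1.60009375, -2.53996875, 0.3840625) = -2.2765285859375

-2.2765285859375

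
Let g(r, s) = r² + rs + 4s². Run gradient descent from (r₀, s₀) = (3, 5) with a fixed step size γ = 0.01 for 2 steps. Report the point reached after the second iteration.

(2.7865, 4.1755)

∇g = (2r + s, r + 8s)
(r₁, s₁) = (3, 5) − 0.01·(11, 43) = (2.89, 4.57)
(r₂, s₂) = (2.89, 4.57) − 0.01·(10.35, 39.45) = (2.7865, 4.1755)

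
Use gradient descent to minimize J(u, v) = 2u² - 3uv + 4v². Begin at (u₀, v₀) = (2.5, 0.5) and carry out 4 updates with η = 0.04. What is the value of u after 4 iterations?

∇J = (4u - 3v, -3u + 8v)
Step 1: at (2.5, 0.5), ∇J = (8.5, -3.5) → (2.5, 0.5) − 0.04·(8.5, -3.5) = (2.16, 0.64)
Step 2: at (2.16, 0.64), ∇J = (6.72, -1.36) → (2.16, 0.64) − 0.04·(6.72, -1.36) = (1.8912, 0.6944)
Step 3: at (1.8912, 0.6944), ∇J = (5.4816, -0.1184) → (1.8912, 0.6944) − 0.04·(5.4816, -0.1184) = (1.671936, 0.699136)
Step 4: at (1.671936, 0.699136), ∇J = (4.590336, 0.57728) → (1.671936, 0.699136) − 0.04·(4.590336, 0.57728) = (1.48832256, 0.6760448)
u = 1.48832256

1.48832256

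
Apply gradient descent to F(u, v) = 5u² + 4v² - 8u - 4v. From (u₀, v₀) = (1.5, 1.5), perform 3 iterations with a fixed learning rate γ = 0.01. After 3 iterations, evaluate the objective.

∇F = (10u - 8, 8v - 4)
Step 1: at (1.5, 1.5), ∇F = (7, 8) → (1.5, 1.5) − 0.01·(7, 8) = (1.43, 1.42)
Step 2: at (1.43, 1.42), ∇F = (6.3, 7.36) → (1.43, 1.42) − 0.01·(6.3, 7.36) = (1.367, 1.3464)
Step 3: at (1.367, 1.3464), ∇F = (5.67, 6.7712) → (1.367, 1.3464) − 0.01·(5.67, 6.7712) = (1.3103, 1.278688)
F(1.3103, 1.278688) = -0.472549544624

-0.472549544624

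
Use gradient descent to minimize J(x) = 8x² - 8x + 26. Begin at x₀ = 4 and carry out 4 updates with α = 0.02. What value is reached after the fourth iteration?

J′(x) = 16x - 8
Step 1: J′(4) = 56; x₁ = 4 − 0.02·56 = 2.88
Step 2: J′(2.88) = 38.08; x₂ = 2.88 − 0.02·38.08 = 2.1184
Step 3: J′(2.1184) = 25.8944; x₃ = 2.1184 − 0.02·25.8944 = 1.600512
Step 4: J′(1.600512) = 17.608192; x₄ = 1.600512 − 0.02·17.608192 = 1.24834816

1.24834816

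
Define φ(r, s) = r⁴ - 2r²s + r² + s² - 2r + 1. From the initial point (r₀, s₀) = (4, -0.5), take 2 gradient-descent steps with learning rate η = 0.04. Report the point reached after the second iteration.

(43.24096, 4.4536)

∇φ = (4r³ - 4rs + 2r - 2, -2r² + 2s)
Step 1: at (4, -0.5), ∇φ = (270, -33) → (4, -0.5) − 0.04·(270, -33) = (-6.8, 0.82)
Step 2: at (-6.8, 0.82), ∇φ = (-1251.024, -90.84) → (-6.8, 0.82) − 0.04·(-1251.024, -90.84) = (43.24096, 4.4536)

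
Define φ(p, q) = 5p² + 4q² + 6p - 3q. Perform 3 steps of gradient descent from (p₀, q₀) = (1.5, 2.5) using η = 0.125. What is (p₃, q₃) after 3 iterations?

∇φ = (10p + 6, 8q - 3)
(p₁, q₁) = (1.5, 2.5) − 0.125·(21, 17) = (-1.125, 0.375)
(p₂, q₂) = (-1.125, 0.375) − 0.125·(-5.25, 0) = (-0.46875, 0.375)
(p₃, q₃) = (-0.46875, 0.375) − 0.125·(1.3125, 0) = (-0.6328125, 0.375)

(-0.6328125, 0.375)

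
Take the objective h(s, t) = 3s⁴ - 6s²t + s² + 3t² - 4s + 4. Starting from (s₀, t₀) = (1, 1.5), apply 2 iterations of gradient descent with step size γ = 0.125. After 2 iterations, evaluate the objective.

∇h = (12s³ - 12st + 2s - 4, -6s² + 6t)
Step 1: at (1, 1.5), ∇h = (-8, 3) → (1, 1.5) − 0.125·(-8, 3) = (2, 1.125)
Step 2: at (2, 1.125), ∇h = (69, -17.25) → (2, 1.125) − 0.125·(69, -17.25) = (-6.625, 3.28125)
h(-6.625, 3.28125) = 5021.754638671875

5021.754638671875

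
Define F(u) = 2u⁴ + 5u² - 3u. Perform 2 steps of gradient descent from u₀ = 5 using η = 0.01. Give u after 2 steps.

F′(u) = 8u³ + 10u - 3
u₁ = 5 − 0.01·1047 = -5.47
u₂ = -5.47 − 0.01·(-1367.038584) = 8.20038584

8.20038584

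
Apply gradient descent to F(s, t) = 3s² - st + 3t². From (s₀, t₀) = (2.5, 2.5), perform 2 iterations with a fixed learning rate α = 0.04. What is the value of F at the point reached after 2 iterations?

∇F = (6s - t, -s + 6t)
Step 1: at (2.5, 2.5), ∇F = (12.5, 12.5) → (2.5, 2.5) − 0.04·(12.5, 12.5) = (2, 2)
Step 2: at (2, 2), ∇F = (10, 10) → (2, 2) − 0.04·(10, 10) = (1.6, 1.6)
F(1.6, 1.6) = 12.8

12.8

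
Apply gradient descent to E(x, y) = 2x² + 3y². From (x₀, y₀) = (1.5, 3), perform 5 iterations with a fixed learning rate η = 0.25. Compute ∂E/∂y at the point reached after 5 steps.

-0.5625

∇E = (4x, 6y)
Step 1: at (1.5, 3), ∇E = (6, 18) → (1.5, 3) − 0.25·(6, 18) = (0, -1.5)
Step 2: at (0, -1.5), ∇E = (0, -9) → (0, -1.5) − 0.25·(0, -9) = (0, 0.75)
Step 3: at (0, 0.75), ∇E = (0, 4.5) → (0, 0.75) − 0.25·(0, 4.5) = (0, -0.375)
Step 4: at (0, -0.375), ∇E = (0, -2.25) → (0, -0.375) − 0.25·(0, -2.25) = (0, 0.1875)
Step 5: at (0, 0.1875), ∇E = (0, 1.125) → (0, 0.1875) − 0.25·(0, 1.125) = (0, -0.09375)
∂E/∂y at (0, -0.09375) = -0.5625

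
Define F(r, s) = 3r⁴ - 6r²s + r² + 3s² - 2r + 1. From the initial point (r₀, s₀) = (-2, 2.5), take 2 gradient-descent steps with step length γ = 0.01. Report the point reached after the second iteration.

(-1.54614656, 2.584384)

∇F = (12r³ - 12rs + 2r - 2, -6r² + 6s)
(r₁, s₁) = (-2, 2.5) − 0.01·(-42, -9) = (-1.58, 2.59)
(r₂, s₂) = (-1.58, 2.59) − 0.01·(-3.385344, 0.5616) = (-1.54614656, 2.584384)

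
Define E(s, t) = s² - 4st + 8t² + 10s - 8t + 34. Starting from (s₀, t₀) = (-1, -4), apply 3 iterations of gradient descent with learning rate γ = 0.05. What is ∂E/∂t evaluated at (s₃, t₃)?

1.056

∇E = (2s - 4t + 10, -4s + 16t - 8)
Step 1: at (-1, -4), ∇E = (24, -68) → (-1, -4) − 0.05·(24, -68) = (-2.2, -0.6)
Step 2: at (-2.2, -0.6), ∇E = (8, -8.8) → (-2.2, -0.6) − 0.05·(8, -8.8) = (-2.6, -0.16)
Step 3: at (-2.6, -0.16), ∇E = (5.44, -0.16) → (-2.6, -0.16) − 0.05·(5.44, -0.16) = (-2.872, -0.152)
∂E/∂t at (-2.872, -0.152) = 1.056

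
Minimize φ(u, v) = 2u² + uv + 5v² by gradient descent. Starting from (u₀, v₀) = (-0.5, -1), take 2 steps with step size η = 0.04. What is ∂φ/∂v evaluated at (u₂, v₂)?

∇φ = (4u + v, u + 10v)
Step 1: at (-0.5, -1), ∇φ = (-3, -10.5) → (-0.5, -1) − 0.04·(-3, -10.5) = (-0.38, -0.58)
Step 2: at (-0.38, -0.58), ∇φ = (-2.1, -6.18) → (-0.38, -0.58) − 0.04·(-2.1, -6.18) = (-0.296, -0.3328)
∂φ/∂v at (-0.296, -0.3328) = -3.624

-3.624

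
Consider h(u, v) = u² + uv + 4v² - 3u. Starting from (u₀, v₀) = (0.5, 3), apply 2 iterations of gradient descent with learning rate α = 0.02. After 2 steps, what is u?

0.4706

∇h = (2u + v - 3, u + 8v)
(u₁, v₁) = (0.5, 3) − 0.02·(1, 24.5) = (0.48, 2.51)
(u₂, v₂) = (0.48, 2.51) − 0.02·(0.47, 20.56) = (0.4706, 2.0988)
u = 0.4706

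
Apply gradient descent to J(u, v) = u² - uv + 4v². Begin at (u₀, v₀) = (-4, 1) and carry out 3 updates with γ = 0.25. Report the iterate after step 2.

∇J = (2u - v, -u + 8v)
(u₁, v₁) = (-4, 1) − 0.25·(-9, 12) = (-1.75, -2)
(u₂, v₂) = (-1.75, -2) − 0.25·(-1.5, -14.25) = (-1.375, 1.5625)

(-1.375, 1.5625)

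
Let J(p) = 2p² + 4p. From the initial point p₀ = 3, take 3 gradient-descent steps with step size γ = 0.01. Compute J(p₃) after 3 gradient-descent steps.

J′(p) = 4p + 4
Step 1: J′(3) = 16; p₁ = 3 − 0.01·16 = 2.84
Step 2: J′(2.84) = 15.36; p₂ = 2.84 − 0.01·15.36 = 2.6864
Step 3: J′(2.6864) = 14.7456; p₃ = 2.6864 − 0.01·14.7456 = 2.538944
J(2.538944) = 23.048249270272

23.048249270272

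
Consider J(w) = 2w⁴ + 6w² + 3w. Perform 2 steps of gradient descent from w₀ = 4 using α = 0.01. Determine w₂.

-1.11794024

J′(w) = 8w³ + 12w + 3
Step 1: J′(4) = 563; w₁ = 4 − 0.01·563 = -1.63
Step 2: J′(-1.63) = -51.205976; w₂ = -1.63 − 0.01·(-51.205976) = -1.11794024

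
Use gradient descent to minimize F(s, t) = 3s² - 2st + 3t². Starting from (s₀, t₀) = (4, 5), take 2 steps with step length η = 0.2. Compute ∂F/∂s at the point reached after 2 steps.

-0.72

∇F = (6s - 2t, -2s + 6t)
(s₁, t₁) = (4, 5) − 0.2·(14, 22) = (1.2, 0.6)
(s₂, t₂) = (1.2, 0.6) − 0.2·(6, 1.2) = (0, 0.36)
∂F/∂s at (0, 0.36) = -0.72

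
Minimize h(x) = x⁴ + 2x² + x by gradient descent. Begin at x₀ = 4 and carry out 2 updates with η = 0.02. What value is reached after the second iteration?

h′(x) = 4x³ + 4x + 1
x₁ = 4 − 0.02·273 = -1.46
x₂ = -1.46 − 0.02·(-17.288544) = -1.11422912

-1.11422912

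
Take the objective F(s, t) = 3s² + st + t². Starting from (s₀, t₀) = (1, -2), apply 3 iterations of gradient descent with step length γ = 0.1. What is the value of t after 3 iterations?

∇F = (6s + t, s + 2t)
Step 1: at (1, -2), ∇F = (4, -3) → (1, -2) − 0.1·(4, -3) = (0.6, -1.7)
Step 2: at (0.6, -1.7), ∇F = (1.9, -2.8) → (0.6, -1.7) − 0.1·(1.9, -2.8) = (0.41, -1.42)
Step 3: at (0.41, -1.42), ∇F = (1.04, -2.43) → (0.41, -1.42) − 0.1·(1.04, -2.43) = (0.306, -1.177)
t = -1.177

-1.177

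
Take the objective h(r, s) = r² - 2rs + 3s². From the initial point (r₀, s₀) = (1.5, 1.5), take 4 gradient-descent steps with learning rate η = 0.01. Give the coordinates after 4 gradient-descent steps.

∇h = (2r - 2s, -2r + 6s)
Step 1: at (1.5, 1.5), ∇h = (0, 6) → (1.5, 1.5) − 0.01·(0, 6) = (1.5, 1.44)
Step 2: at (1.5, 1.44), ∇h = (0.12, 5.64) → (1.5, 1.44) − 0.01·(0.12, 5.64) = (1.4988, 1.3836)
Step 3: at (1.4988, 1.3836), ∇h = (0.2304, 5.304) → (1.4988, 1.3836) − 0.01·(0.2304, 5.304) = (1.496496, 1.33056)
Step 4: at (1.496496, 1.33056), ∇h = (0.331872, 4.990368) → (1.496496, 1.33056) − 0.01·(0.331872, 4.990368) = (1.49317728, 1.28065632)

(1.49317728, 1.28065632)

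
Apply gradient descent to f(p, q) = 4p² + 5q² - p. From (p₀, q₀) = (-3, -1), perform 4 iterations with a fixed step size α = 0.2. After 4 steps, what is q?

-1

∇f = (8p - 1, 10q)
Step 1: at (-3, -1), ∇f = (-25, -10) → (-3, -1) − 0.2·(-25, -10) = (2, 1)
Step 2: at (2, 1), ∇f = (15, 10) → (2, 1) − 0.2·(15, 10) = (-1, -1)
Step 3: at (-1, -1), ∇f = (-9, -10) → (-1, -1) − 0.2·(-9, -10) = (0.8, 1)
Step 4: at (0.8, 1), ∇f = (5.4, 10) → (0.8, 1) − 0.2·(5.4, 10) = (-0.28, -1)
q = -1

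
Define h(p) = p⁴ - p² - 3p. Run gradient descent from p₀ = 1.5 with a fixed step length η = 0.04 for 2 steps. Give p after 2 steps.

h′(p) = 4p³ - 2p - 3
Step 1: h′(1.5) = 7.5; p₁ = 1.5 − 0.04·7.5 = 1.2
Step 2: h′(1.2) = 1.512; p₂ = 1.2 − 0.04·1.512 = 1.13952

1.13952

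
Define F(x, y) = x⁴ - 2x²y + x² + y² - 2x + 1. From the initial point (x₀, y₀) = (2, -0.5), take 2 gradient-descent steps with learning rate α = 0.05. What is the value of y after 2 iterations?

-0.044

∇F = (4x³ - 4xy + 2x - 2, -2x² + 2y)
(x₁, y₁) = (2, -0.5) − 0.05·(38, -9) = (0.1, -0.05)
(x₂, y₂) = (0.1, -0.05) − 0.05·(-1.776, -0.12) = (0.1888, -0.044)
y = -0.044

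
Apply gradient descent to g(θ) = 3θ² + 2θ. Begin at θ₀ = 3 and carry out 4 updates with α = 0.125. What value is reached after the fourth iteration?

g′(θ) = 6θ + 2
θ₁ = 3 − 0.125·20 = 0.5
θ₂ = 0.5 − 0.125·5 = -0.125
θ₃ = -0.125 − 0.125·1.25 = -0.28125
θ₄ = -0.28125 − 0.125·0.3125 = -0.3203125

-0.3203125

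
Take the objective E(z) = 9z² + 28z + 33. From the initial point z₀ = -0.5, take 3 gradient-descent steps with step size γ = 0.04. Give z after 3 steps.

E′(z) = 18z + 28
z₁ = -0.5 − 0.04·19 = -1.26
z₂ = -1.26 − 0.04·5.32 = -1.4728
z₃ = -1.4728 − 0.04·1.4896 = -1.532384

-1.532384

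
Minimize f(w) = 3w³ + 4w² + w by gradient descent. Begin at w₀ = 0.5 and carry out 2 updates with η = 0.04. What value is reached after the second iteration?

0.086924

f′(w) = 9w² + 8w + 1
Step 1: f′(0.5) = 7.25; w₁ = 0.5 − 0.04·7.25 = 0.21
Step 2: f′(0.21) = 3.0769; w₂ = 0.21 − 0.04·3.0769 = 0.086924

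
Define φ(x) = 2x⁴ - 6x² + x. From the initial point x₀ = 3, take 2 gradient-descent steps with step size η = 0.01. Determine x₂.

1.18798728

φ′(x) = 8x³ - 12x + 1
Step 1: φ′(3) = 181; x₁ = 3 − 0.01·181 = 1.19
Step 2: φ′(1.19) = 0.201272; x₂ = 1.19 − 0.01·0.201272 = 1.18798728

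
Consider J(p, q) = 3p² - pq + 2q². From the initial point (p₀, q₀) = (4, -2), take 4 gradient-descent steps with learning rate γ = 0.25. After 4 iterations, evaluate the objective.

∇J = (6p - q, -p + 4q)
Step 1: at (4, -2), ∇J = (26, -12) → (4, -2) − 0.25·(26, -12) = (-2.5, 1)
Step 2: at (-2.5, 1), ∇J = (-16, 6.5) → (-2.5, 1) − 0.25·(-16, 6.5) = (1.5, -0.625)
Step 3: at (1.5, -0.625), ∇J = (9.625, -4) → (1.5, -0.625) − 0.25·(9.625, -4) = (-0.90625, 0.375)
Step 4: at (-0.90625, 0.375), ∇J = (-5.8125, 2.40625) → (-0.90625, 0.375) − 0.25·(-5.8125, 2.40625) = (0.546875, -0.2265625)
J(0.546875, -0.2265625) = 1.123779296875

1.123779296875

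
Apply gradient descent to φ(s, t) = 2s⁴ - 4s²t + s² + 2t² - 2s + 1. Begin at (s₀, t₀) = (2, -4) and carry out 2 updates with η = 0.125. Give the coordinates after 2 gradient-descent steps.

(2883.203125, 101.53125)

∇φ = (8s³ - 8st + 2s - 2, -4s² + 4t)
Step 1: at (2, -4), ∇φ = (130, -32) → (2, -4) − 0.125·(130, -32) = (-14.25, 0)
Step 2: at (-14.25, 0), ∇φ = (-23179.625, -812.25) → (-14.25, 0) − 0.125·(-23179.625, -812.25) = (2883.203125, 101.53125)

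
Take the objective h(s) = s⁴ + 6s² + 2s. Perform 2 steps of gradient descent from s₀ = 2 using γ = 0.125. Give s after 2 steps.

74.7265625

h′(s) = 4s³ + 12s + 2
s₁ = 2 − 0.125·58 = -5.25
s₂ = -5.25 − 0.125·(-639.8125) = 74.7265625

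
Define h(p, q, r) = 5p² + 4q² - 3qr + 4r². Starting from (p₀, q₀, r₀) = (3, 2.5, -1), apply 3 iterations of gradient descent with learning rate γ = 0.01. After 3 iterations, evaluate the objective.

42.7243481816315

∇h = (10p, 8q - 3r, -3q + 8r)
(p₁, q₁, r₁) = (3, 2.5, -1) − 0.01·(30, 23, -15.5) = (2.7, 2.27, -0.845)
(p₂, q₂, r₂) = (2.7, 2.27, -0.845) − 0.01·(27, 20.695, -13.57) = (2.43, 2.06305, -0.7093)
(p₃, q₃, r₃) = (2.43, 2.06305, -0.7093) − 0.01·(24.3, 18.6323, -11.86355) = (2.187, 1.876727, -0.5906645)
h(2.187, 1.876727, -0.5906645) = 42.7243481816315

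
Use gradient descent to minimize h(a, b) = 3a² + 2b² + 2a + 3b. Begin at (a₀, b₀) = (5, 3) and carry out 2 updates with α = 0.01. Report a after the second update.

4.3792

∇h = (6a + 2, 4b + 3)
(a₁, b₁) = (5, 3) − 0.01·(32, 15) = (4.68, 2.85)
(a₂, b₂) = (4.68, 2.85) − 0.01·(30.08, 14.4) = (4.3792, 2.706)
a = 4.3792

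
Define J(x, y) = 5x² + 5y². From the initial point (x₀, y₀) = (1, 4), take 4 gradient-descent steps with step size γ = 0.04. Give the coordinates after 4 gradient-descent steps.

(0.1296, 0.5184)

∇J = (10x, 10y)
(x₁, y₁) = (1, 4) − 0.04·(10, 40) = (0.6, 2.4)
(x₂, y₂) = (0.6, 2.4) − 0.04·(6, 24) = (0.36, 1.44)
(x₃, y₃) = (0.36, 1.44) − 0.04·(3.6, 14.4) = (0.216, 0.864)
(x₄, y₄) = (0.216, 0.864) − 0.04·(2.16, 8.64) = (0.1296, 0.5184)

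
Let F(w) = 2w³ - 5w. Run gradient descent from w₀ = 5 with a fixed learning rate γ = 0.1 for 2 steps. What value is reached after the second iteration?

-63.15

F′(w) = 6w² - 5
Step 1: F′(5) = 145; w₁ = 5 − 0.1·145 = -9.5
Step 2: F′(-9.5) = 536.5; w₂ = -9.5 − 0.1·536.5 = -63.15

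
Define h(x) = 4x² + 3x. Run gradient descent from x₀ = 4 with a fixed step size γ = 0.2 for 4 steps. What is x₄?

h′(x) = 8x + 3
x₁ = 4 − 0.2·35 = -3
x₂ = -3 − 0.2·(-21) = 1.2
x₃ = 1.2 − 0.2·12.6 = -1.32
x₄ = -1.32 − 0.2·(-7.56) = 0.192

0.192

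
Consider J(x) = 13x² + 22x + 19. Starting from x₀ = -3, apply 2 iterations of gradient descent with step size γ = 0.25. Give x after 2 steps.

J′(x) = 26x + 22
Step 1: J′(-3) = -56; x₁ = -3 − 0.25·(-56) = 11
Step 2: J′(11) = 308; x₂ = 11 − 0.25·308 = -66

-66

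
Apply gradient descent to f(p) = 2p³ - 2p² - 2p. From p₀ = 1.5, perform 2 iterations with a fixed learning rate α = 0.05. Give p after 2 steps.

1.1198125

f′(p) = 6p² - 4p - 2
Step 1: f′(1.5) = 5.5; p₁ = 1.5 − 0.05·5.5 = 1.225
Step 2: f′(1.225) = 2.10375; p₂ = 1.225 − 0.05·2.10375 = 1.1198125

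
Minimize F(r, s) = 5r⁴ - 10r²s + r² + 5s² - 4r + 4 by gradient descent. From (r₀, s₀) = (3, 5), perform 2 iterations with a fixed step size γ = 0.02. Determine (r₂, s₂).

∇F = (20r³ - 20rs + 2r - 4, -10r² + 10s)
(r₁, s₁) = (3, 5) − 0.02·(242, -40) = (-1.84, 5.8)
(r₂, s₂) = (-1.84, 5.8) − 0.02·(81.16992, 24.144) = (-3.4633984, 5.31712)

(-3.4633984, 5.31712)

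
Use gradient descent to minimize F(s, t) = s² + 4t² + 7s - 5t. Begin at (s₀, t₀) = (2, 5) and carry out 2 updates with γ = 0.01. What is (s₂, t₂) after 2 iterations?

∇F = (2s + 7, 8t - 5)
Step 1: at (2, 5), ∇F = (11, 35) → (2, 5) − 0.01·(11, 35) = (1.89, 4.65)
Step 2: at (1.89, 4.65), ∇F = (10.78, 32.2) → (1.89, 4.65) − 0.01·(10.78, 32.2) = (1.7822, 4.328)

(1.7822, 4.328)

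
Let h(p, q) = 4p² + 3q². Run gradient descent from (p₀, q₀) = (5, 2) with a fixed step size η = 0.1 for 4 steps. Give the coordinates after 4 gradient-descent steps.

(0.008, 0.0512)

∇h = (8p, 6q)
Step 1: at (5, 2), ∇h = (40, 12) → (5, 2) − 0.1·(40, 12) = (1, 0.8)
Step 2: at (1, 0.8), ∇h = (8, 4.8) → (1, 0.8) − 0.1·(8, 4.8) = (0.2, 0.32)
Step 3: at (0.2, 0.32), ∇h = (1.6, 1.92) → (0.2, 0.32) − 0.1·(1.6, 1.92) = (0.04, 0.128)
Step 4: at (0.04, 0.128), ∇h = (0.32, 0.768) → (0.04, 0.128) − 0.1·(0.32, 0.768) = (0.008, 0.0512)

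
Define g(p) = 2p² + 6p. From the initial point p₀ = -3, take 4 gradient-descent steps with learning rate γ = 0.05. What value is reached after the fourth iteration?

g′(p) = 4p + 6
p₁ = -3 − 0.05·(-6) = -2.7
p₂ = -2.7 − 0.05·(-4.8) = -2.46
p₃ = -2.46 − 0.05·(-3.84) = -2.268
p₄ = -2.268 − 0.05·(-3.072) = -2.1144

-2.1144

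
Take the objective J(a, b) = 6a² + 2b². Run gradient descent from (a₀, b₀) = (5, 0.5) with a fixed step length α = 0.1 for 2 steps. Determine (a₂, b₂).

∇J = (12a, 4b)
Step 1: at (5, 0.5), ∇J = (60, 2) → (5, 0.5) − 0.1·(60, 2) = (-1, 0.3)
Step 2: at (-1, 0.3), ∇J = (-12, 1.2) → (-1, 0.3) − 0.1·(-12, 1.2) = (0.2, 0.18)

(0.2, 0.18)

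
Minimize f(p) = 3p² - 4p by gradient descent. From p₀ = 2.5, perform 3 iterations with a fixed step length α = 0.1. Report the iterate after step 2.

0.96

f′(p) = 6p - 4
Step 1: f′(2.5) = 11; p₁ = 2.5 − 0.1·11 = 1.4
Step 2: f′(1.4) = 4.4; p₂ = 1.4 − 0.1·4.4 = 0.96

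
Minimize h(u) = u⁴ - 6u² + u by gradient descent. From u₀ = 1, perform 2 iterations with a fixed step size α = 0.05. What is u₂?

1.617925

h′(u) = 4u³ - 12u + 1
Step 1: h′(1) = -7; u₁ = 1 − 0.05·(-7) = 1.35
Step 2: h′(1.35) = -5.3585; u₂ = 1.35 − 0.05·(-5.3585) = 1.617925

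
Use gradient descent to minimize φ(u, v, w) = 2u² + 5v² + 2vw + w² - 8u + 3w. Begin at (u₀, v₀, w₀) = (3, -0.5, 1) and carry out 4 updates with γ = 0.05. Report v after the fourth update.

-0.136

∇φ = (4u - 8, 10v + 2w, 2v + 2w + 3)
(u₁, v₁, w₁) = (3, -0.5, 1) − 0.05·(4, -3, 4) = (2.8, -0.35, 0.8)
(u₂, v₂, w₂) = (2.8, -0.35, 0.8) − 0.05·(3.2, -1.9, 3.9) = (2.64, -0.255, 0.605)
(u₃, v₃, w₃) = (2.64, -0.255, 0.605) − 0.05·(2.56, -1.34, 3.7) = (2.512, -0.188, 0.42)
(u₄, v₄, w₄) = (2.512, -0.188, 0.42) − 0.05·(2.048, -1.04, 3.464) = (2.4096, -0.136, 0.2468)
v = -0.136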